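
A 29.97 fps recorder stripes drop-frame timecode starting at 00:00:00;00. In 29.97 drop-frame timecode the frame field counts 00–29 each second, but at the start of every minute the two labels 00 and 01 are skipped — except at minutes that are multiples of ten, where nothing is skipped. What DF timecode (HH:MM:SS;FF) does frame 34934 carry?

Each 10-minute DF block holds 10 × 60 × 30 − 9 × 2 = 17982 frames. 34934 ÷ 17982 → 1 full block, remainder 16952.
Within the partial block the first minute is 1800 frames and each further minute 1798, so 9 further minute boundaries passed. Total skipped labels = 18 × 1 + 2 × 9 = 36.
Non-drop label index = 34934 + 36 = 34970; at 30 labels/s that is 00:19:25:20, i.e. DF 00:19:25;20.

00:19:25;20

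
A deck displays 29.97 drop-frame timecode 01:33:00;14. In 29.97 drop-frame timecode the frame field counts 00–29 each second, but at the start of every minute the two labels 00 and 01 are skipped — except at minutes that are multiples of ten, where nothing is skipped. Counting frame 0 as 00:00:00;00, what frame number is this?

167246

As if non-drop at 30 labels/s: (1 × 3600 + 33 × 60 + 0) × 30 + 14 = 167414.
Minute boundaries passed: 93; those not divisible by 10: 93 − 9 = 84; dropped labels = 2 × 84 = 168.
Actual frame index = 167414 − 168 = 167246.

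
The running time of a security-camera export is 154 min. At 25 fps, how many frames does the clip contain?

231000 frames

154 min = 9240 s.
Frames = 9240 × 25 = 231000.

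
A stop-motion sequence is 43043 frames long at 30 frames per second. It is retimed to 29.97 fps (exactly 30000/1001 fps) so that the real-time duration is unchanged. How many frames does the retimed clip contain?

43000 frames

Target frames = source frames × (target rate / source rate) = 43043 × (30000/1001)/(30) = 43043 × 1000/1001 = 43000.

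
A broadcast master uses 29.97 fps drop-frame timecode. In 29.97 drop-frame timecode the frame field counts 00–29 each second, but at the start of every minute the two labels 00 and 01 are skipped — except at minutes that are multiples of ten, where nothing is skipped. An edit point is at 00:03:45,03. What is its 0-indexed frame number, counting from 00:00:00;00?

Complete 10-minute blocks: 0, each 17982 frames → 0.
Remaining 3 whole minutes in the current block: 1800 + 2 × 1798 = 5396 frames.
Within the current minute: 45 × 30 + 3 − 2 = 1351 (labels ;00/;01 skipped at this minute). Total = 0 + 5396 + 1351 = 6747.

6747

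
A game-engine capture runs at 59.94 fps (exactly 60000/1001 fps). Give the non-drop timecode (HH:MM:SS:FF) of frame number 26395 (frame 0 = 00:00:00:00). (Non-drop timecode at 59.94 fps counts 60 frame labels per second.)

00:07:19:55

26395 ÷ 60 = 439 full seconds, remainder 55 frames.
439 s = 0 h 7 min 19 s.
Timecode: 00:07:19:55.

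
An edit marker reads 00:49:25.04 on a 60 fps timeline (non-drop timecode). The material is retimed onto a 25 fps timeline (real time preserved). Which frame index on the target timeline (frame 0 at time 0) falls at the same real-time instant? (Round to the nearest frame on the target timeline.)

frame 74127

Source frame index: (0×3600 + 49×60 + 25) × 60 + 4 = 177904.
Real time: 177904 / (60) = 44476/15 s.
Target frame: (44476/15) × (25) = 222380/3 ≈ 74126.667 → 74127.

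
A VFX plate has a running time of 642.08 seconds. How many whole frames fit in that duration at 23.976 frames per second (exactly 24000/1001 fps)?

15394 frames

Frames = 642.08 × 24000/1001 = 15409920/1001 ≈ 15394.5255.
Complete frames: 15394.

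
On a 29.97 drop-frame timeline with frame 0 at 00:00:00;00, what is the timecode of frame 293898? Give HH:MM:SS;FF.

Each 10-minute DF block holds 10 × 60 × 30 − 9 × 2 = 17982 frames. 293898 ÷ 17982 → 16 full blocks, remainder 6186.
Within the partial block the first minute is 1800 frames and each further minute 1798, so 3 further minute boundaries passed. Total skipped labels = 18 × 16 + 2 × 3 = 294.
Non-drop label index = 293898 + 294 = 294192; at 30 labels/s that is 02:43:26:12, i.e. DF 02:43:26;12.

02:43:26;12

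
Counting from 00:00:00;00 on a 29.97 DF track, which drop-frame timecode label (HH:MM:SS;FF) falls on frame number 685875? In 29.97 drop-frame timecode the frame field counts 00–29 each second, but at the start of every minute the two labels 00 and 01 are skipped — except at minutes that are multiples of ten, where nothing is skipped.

06:21:25;11

Each 10-minute DF block holds 10 × 60 × 30 − 9 × 2 = 17982 frames. 685875 ÷ 17982 → 38 full blocks, remainder 2559.
Within the partial block the first minute is 1800 frames and each further minute 1798, so 1 further minute boundary passed. Total skipped labels = 18 × 38 + 2 × 1 = 686.
Non-drop label index = 685875 + 686 = 686561; at 30 labels/s that is 06:21:25:11, i.e. DF 06:21:25;11.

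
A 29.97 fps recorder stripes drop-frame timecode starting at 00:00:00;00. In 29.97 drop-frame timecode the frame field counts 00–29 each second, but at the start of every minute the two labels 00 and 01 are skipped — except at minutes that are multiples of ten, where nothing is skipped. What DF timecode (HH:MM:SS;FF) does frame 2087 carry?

Each 10-minute DF block holds 10 × 60 × 30 − 9 × 2 = 17982 frames. 2087 ÷ 17982 → 0 full blocks, remainder 2087.
Within the partial block the first minute is 1800 frames and each further minute 1798, so 1 further minute boundary passed. Total skipped labels = 18 × 0 + 2 × 1 = 2.
Non-drop label index = 2087 + 2 = 2089; at 30 labels/s that is 00:01:09:19, i.e. DF 00:01:09;19.

00:01:09;19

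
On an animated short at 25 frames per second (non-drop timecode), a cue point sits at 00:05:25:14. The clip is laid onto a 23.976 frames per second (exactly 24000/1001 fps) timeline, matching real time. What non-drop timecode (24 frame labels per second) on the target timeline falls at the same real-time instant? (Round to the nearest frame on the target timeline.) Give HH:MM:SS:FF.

Source frame index: (0×3600 + 5×60 + 25) × 25 + 14 = 8139.
Real time: 8139 / (25) = 8139/25 s.
Target frame: (8139/25) × (24000/1001) = 7813440/1001 ≈ 7805.634 → 7806.
At 24 labels/s: frame 7806 → 00:05:25:06.

00:05:25:06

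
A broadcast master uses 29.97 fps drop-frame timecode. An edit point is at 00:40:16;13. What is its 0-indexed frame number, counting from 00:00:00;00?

Complete 10-minute blocks: 4, each 17982 frames → 71928.
Remaining 0 whole minutes in the current block: 0 frames.
Within the current minute: 16 × 30 + 13 = 493. Total = 71928 + 0 + 493 = 72421.

72421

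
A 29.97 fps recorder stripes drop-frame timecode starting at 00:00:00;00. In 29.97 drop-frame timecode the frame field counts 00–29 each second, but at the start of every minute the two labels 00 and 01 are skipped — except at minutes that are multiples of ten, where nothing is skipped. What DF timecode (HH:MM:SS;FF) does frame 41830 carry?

00:23:15;22

Ten DF minutes hold 17982 frames, so frame 41830 lies in block 2 (frames 35964–53945) with 5866 frames into that block.
The block's first minute is 1800 frames and the rest 1798 each; 5866 frames reaches minute 3, so 2 × 18 + 3 × 2 = 42 labels have been skipped so far.
Adding those back, label number 41830 + 42 = 41872 at 30 labels/s is 1395 s + 22 f = 0 h 23 min 15 s frame 22, i.e. 00:23:15;22.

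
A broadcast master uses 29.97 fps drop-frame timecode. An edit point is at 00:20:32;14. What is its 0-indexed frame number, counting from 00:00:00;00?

36938

As if non-drop at 30 labels/s: (0 × 3600 + 20 × 60 + 32) × 30 + 14 = 36974.
Minute boundaries passed: 20; those not divisible by 10: 20 − 2 = 18; dropped labels = 2 × 18 = 36.
Actual frame index = 36974 − 36 = 36938.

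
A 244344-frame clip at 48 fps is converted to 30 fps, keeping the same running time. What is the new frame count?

Target frames = source frames × (target rate / source rate) = 244344 × (30)/(48) = 244344 × 5/8 = 152715.

152715 frames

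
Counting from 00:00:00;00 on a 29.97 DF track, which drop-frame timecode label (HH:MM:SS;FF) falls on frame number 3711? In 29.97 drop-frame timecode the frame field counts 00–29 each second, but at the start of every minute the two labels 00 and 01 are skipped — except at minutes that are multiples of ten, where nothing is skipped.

00:02:03;25

Ten DF minutes hold 17982 frames, so frame 3711 lies in block 0 (frames 0–17981) with 3711 frames into that block.
The block's first minute is 1800 frames and the rest 1798 each; 3711 frames reaches minute 2, so 0 × 18 + 2 × 2 = 4 labels have been skipped so far.
Adding those back, label number 3711 + 4 = 3715 at 30 labels/s is 123 s + 25 f = 0 h 2 min 3 s frame 25, i.e. 00:02:03;25.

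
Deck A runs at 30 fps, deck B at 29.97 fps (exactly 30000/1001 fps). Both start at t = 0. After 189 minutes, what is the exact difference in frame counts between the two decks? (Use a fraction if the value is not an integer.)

48600/143 frames

189 min = 11340 s.
A emits 30 × 11340 = 340200 frames; B emits 30000/1001 × 11340 = 48600000/143.
Difference = 48600/143 frames (≈ 339.8601); B is behind A.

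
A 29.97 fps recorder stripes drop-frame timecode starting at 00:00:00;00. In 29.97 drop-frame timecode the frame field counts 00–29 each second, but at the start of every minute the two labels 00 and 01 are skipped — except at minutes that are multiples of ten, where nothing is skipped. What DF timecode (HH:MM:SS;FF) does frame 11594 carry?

Each 10-minute DF block holds 10 × 60 × 30 − 9 × 2 = 17982 frames. 11594 ÷ 17982 → 0 full blocks, remainder 11594.
Within the partial block the first minute is 1800 frames and each further minute 1798, so 6 further minute boundaries passed. Total skipped labels = 18 × 0 + 2 × 6 = 12.
Non-drop label index = 11594 + 12 = 11606; at 30 labels/s that is 00:06:26:26, i.e. DF 00:06:26;26.

00:06:26;26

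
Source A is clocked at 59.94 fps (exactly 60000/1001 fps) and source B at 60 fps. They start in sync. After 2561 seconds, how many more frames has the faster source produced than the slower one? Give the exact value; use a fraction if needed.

11820/77 frames

A emits 60000/1001 × 2561 = 11820000/77 frames; B emits 60 × 2561 = 153660.
Difference = 11820/77 frames (≈ 153.5065); B is ahead of A.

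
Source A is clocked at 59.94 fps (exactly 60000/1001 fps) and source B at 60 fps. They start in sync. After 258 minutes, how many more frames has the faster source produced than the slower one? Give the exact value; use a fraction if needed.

258 min = 15480 s.
A emits 60000/1001 × 15480 = 928800000/1001 frames; B emits 60 × 15480 = 928800.
Difference = 928800/1001 frames (≈ 927.8721); B is ahead of A.

928800/1001 frames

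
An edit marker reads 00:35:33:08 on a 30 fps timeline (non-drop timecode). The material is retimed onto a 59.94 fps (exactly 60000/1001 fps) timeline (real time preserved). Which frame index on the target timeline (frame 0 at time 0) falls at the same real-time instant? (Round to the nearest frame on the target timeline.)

Source frame index: (0×3600 + 35×60 + 33) × 30 + 8 = 63998.
Real time: 63998 / (30) = 31999/15 s.
Target frame: (31999/15) × (60000/1001) = 11636000/91 ≈ 127868.132 → 127868.

frame 127868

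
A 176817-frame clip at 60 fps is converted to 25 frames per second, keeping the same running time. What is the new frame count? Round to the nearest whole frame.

73674 frames

Frames at target rate = 176817 × (25) / (60) = 294695/4 ≈ 73673.750.
Nearest whole frame: 73674.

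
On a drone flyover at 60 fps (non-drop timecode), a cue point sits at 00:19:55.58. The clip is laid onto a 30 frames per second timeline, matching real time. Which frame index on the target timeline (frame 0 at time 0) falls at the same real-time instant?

frame 35879

Source frame index: (0×3600 + 19×60 + 55) × 60 + 58 = 71758.
Real time: 71758 / (60) = 35879/30 s.
Target frame: (35879/30) × (30) = 35879.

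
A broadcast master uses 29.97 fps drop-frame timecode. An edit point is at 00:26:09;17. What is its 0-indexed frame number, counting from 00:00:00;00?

Complete 10-minute blocks: 2, each 17982 frames → 35964.
Remaining 6 whole minutes in the current block: 1800 + 5 × 1798 = 10790 frames.
Within the current minute: 9 × 30 + 17 − 2 = 285 (labels ;00/;01 skipped at this minute). Total = 35964 + 10790 + 285 = 47039.

47039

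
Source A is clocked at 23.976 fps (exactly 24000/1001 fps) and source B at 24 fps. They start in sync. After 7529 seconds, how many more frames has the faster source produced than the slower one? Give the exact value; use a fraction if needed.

180696/1001 frames

A emits 24000/1001 × 7529 = 180696000/1001 frames; B emits 24 × 7529 = 180696.
Difference = 180696/1001 frames (≈ 180.5155); B is ahead of A.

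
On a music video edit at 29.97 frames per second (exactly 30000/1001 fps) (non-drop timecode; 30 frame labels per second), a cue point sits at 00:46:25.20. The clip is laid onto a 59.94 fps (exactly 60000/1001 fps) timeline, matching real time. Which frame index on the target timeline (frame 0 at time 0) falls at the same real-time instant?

Source frame index: (0×3600 + 46×60 + 25) × 30 + 20 = 83570.
Real time: 83570 / (30000/1001) = 8365357/3000 s.
Target frame: (8365357/3000) × (60000/1001) = 167140.

frame 167140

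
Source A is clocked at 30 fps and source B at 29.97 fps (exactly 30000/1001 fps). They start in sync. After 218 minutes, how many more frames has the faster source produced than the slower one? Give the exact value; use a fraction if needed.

392400/1001 frames

218 min = 13080 s.
A emits 30 × 13080 = 392400 frames; B emits 30000/1001 × 13080 = 392400000/1001.
Difference = 392400/1001 frames (≈ 392.0080); B is behind A.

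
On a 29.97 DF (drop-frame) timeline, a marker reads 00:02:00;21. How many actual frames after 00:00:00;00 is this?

3617

Complete 10-minute blocks: 0, each 17982 frames → 0.
Remaining 2 whole minutes in the current block: 1800 + 1 × 1798 = 3598 frames.
Within the current minute: 0 × 30 + 21 − 2 = 19 (labels ;00/;01 skipped at this minute). Total = 0 + 3598 + 19 = 3617.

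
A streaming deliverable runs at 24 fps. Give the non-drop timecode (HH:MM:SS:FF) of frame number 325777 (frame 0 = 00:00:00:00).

03:46:14:01

325777 ÷ 24 = 13574 full seconds, remainder 1 frame.
13574 s = 3 h 46 min 14 s.
Timecode: 03:46:14:01.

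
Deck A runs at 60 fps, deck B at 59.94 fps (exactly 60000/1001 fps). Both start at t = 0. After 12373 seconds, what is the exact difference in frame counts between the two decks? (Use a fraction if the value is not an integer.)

A emits 60 × 12373 = 742380 frames; B emits 60000/1001 × 12373 = 742380000/1001.
Difference = 742380/1001 frames (≈ 741.6384); B is behind A.

742380/1001 frames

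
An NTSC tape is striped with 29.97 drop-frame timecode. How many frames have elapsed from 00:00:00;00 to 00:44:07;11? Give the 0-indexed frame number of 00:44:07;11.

As if non-drop at 30 labels/s: (0 × 3600 + 44 × 60 + 7) × 30 + 11 = 79421.
Minute boundaries passed: 44; those not divisible by 10: 44 − 4 = 40; dropped labels = 2 × 40 = 80.
Actual frame index = 79421 − 80 = 79341.

79341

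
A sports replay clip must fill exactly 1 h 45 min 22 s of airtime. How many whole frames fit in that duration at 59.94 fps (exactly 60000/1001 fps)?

1 h 45 min 22 s = 6322 s.
Frames = 6322 × 60000/1001 = 379320000/1001 ≈ 378941.0589.
Complete frames: 378941.

378941 frames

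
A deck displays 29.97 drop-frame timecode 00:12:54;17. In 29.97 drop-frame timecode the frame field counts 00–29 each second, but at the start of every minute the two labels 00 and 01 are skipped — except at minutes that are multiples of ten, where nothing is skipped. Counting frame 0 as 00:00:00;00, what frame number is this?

As if non-drop at 30 labels/s: (0 × 3600 + 12 × 60 + 54) × 30 + 17 = 23237.
Minute boundaries passed: 12; those not divisible by 10: 12 − 1 = 11; dropped labels = 2 × 11 = 22.
Actual frame index = 23237 − 22 = 23215.

23215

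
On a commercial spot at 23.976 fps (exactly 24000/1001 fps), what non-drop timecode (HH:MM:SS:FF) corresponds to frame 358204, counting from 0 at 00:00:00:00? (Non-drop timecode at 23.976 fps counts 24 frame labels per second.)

358204 ÷ 24 = 14925 full seconds, remainder 4 frames.
14925 s = 4 h 8 min 45 s.
Timecode: 04:08:45:04.

04:08:45:04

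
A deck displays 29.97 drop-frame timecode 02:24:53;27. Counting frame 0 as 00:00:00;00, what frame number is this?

260557

As if non-drop at 30 labels/s: (2 × 3600 + 24 × 60 + 53) × 30 + 27 = 260817.
Minute boundaries passed: 144; those not divisible by 10: 144 − 14 = 130; dropped labels = 2 × 130 = 260.
Actual frame index = 260817 − 260 = 260557.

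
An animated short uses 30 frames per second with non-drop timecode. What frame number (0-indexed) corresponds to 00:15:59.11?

28781

Total seconds to the label: (0 × 3600 + 15 × 60 + 59) = 959.
Frame index = 959 × 30 + 11 = 28781.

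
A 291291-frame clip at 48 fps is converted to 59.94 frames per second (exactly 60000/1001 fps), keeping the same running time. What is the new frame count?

Target frames = source frames × (target rate / source rate) = 291291 × (60000/1001)/(48) = 291291 × 1250/1001 = 363750.

363750 frames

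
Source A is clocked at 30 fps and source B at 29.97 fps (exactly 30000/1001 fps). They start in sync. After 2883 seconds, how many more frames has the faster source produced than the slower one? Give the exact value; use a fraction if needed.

86490/1001 frames

A emits 30 × 2883 = 86490 frames; B emits 30000/1001 × 2883 = 86490000/1001.
Difference = 86490/1001 frames (≈ 86.4036); B is behind A.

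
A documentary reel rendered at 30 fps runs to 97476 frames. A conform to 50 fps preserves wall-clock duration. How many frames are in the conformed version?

162460 frames

Target frames = source frames × (target rate / source rate) = 97476 × (50)/(30) = 97476 × 5/3 = 162460.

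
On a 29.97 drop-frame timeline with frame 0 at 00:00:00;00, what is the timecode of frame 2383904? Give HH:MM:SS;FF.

22:05:43;00

Each 10-minute DF block holds 10 × 60 × 30 − 9 × 2 = 17982 frames. 2383904 ÷ 17982 → 132 full blocks, remainder 10280.
Within the partial block the first minute is 1800 frames and each further minute 1798, so 5 further minute boundaries passed. Total skipped labels = 18 × 132 + 2 × 5 = 2386.
Non-drop label index = 2383904 + 2386 = 2386290; at 30 labels/s that is 22:05:43:00, i.e. DF 22:05:43;00.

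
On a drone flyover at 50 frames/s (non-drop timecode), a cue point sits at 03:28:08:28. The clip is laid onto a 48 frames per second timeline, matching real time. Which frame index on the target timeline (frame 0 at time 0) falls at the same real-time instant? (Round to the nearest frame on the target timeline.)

Source frame index: (3×3600 + 28×60 + 8) × 50 + 28 = 624428.
Real time: 624428 / (50) = 312214/25 s.
Target frame: (312214/25) × (48) = 14986272/25 ≈ 599450.880 → 599451.

frame 599451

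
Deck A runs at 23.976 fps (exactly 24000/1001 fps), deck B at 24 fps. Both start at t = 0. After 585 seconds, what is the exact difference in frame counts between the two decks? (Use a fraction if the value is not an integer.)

A emits 24000/1001 × 585 = 1080000/77 frames; B emits 24 × 585 = 14040.
Difference = 1080/77 frames (≈ 14.0260); B is ahead of A.

1080/77 frames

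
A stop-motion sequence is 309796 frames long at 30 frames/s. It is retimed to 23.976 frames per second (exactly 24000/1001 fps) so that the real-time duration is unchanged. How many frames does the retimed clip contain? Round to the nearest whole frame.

247589 frames

Frames at target rate = 309796 × (24000/1001) / (30) = 247836800/1001 ≈ 247589.211.
Nearest whole frame: 247589.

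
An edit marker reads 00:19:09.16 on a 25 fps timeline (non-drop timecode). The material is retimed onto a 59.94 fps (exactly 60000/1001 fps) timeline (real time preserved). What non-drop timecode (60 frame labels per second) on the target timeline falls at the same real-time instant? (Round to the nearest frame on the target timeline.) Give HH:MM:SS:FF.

00:19:08:29

Source frame index: (0×3600 + 19×60 + 9) × 25 + 16 = 28741.
Real time: 28741 / (25) = 28741/25 s.
Target frame: (28741/25) × (60000/1001) = 68978400/1001 ≈ 68909.491 → 68909.
At 60 labels/s: frame 68909 → 00:19:08:29.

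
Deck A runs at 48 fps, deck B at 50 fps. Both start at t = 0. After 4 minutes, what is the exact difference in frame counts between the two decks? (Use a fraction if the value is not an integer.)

4 min = 240 s.
A emits 48 × 240 = 11520 frames; B emits 50 × 240 = 12000.
Difference = 480 frames; B is ahead of A.

480 frames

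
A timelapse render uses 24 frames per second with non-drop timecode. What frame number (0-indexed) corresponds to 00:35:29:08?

51104

Total seconds to the label: (0 × 3600 + 35 × 60 + 29) = 2129.
Frame index = 2129 × 24 + 8 = 51104.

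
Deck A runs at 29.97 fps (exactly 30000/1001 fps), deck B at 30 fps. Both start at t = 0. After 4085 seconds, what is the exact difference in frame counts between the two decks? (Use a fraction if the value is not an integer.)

122550/1001 frames

A emits 30000/1001 × 4085 = 122550000/1001 frames; B emits 30 × 4085 = 122550.
Difference = 122550/1001 frames (≈ 122.4276); B is ahead of A.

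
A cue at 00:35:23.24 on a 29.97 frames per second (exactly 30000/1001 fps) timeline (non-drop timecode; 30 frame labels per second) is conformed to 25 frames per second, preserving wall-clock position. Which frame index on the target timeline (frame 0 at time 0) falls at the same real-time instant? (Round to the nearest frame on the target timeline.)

Source frame index: (0×3600 + 35×60 + 23) × 30 + 24 = 63714.
Real time: 63714 / (30000/1001) = 10629619/5000 s.
Target frame: (10629619/5000) × (25) = 10629619/200 ≈ 53148.095 → 53148.

frame 53148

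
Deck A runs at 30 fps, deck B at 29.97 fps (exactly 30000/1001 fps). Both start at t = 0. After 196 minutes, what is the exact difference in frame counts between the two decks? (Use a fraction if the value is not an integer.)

50400/143 frames

196 min = 11760 s.
A emits 30 × 11760 = 352800 frames; B emits 30000/1001 × 11760 = 50400000/143.
Difference = 50400/143 frames (≈ 352.4476); B is behind A.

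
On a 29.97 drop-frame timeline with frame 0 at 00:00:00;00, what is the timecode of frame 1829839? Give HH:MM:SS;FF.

16:57:35;21

Each 10-minute DF block holds 10 × 60 × 30 − 9 × 2 = 17982 frames. 1829839 ÷ 17982 → 101 full blocks, remainder 13657.
Within the partial block the first minute is 1800 frames and each further minute 1798, so 7 further minute boundaries passed. Total skipped labels = 18 × 101 + 2 × 7 = 1832.
Non-drop label index = 1829839 + 1832 = 1831671; at 30 labels/s that is 16:57:35:21, i.e. DF 16:57:35;21.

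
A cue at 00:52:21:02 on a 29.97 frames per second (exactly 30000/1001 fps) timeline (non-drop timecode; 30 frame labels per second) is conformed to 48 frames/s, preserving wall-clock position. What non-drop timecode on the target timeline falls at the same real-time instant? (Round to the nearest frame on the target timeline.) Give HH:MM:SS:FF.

00:52:24:10

Source frame index: (0×3600 + 52×60 + 21) × 30 + 2 = 94232.
Real time: 94232 / (30000/1001) = 11790779/3750 s.
Target frame: (11790779/3750) × (48) = 94326232/625 ≈ 150921.971 → 150922.
At 48 labels/s: frame 150922 → 00:52:24:10.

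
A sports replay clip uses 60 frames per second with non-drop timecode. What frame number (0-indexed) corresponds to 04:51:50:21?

Total seconds to the label: (4 × 3600 + 51 × 60 + 50) = 17510.
Frame index = 17510 × 60 + 21 = 1050621.

frame 1050621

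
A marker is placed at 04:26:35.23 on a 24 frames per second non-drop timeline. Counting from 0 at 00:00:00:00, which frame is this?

Total seconds to the label: (4 × 3600 + 26 × 60 + 35) = 15995.
Frame index = 15995 × 24 + 23 = 383903.

frame 383903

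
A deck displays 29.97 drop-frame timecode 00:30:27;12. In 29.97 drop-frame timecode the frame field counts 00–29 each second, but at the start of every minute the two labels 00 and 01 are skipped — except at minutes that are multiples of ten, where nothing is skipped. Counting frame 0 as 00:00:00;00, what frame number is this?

54768

As if non-drop at 30 labels/s: (0 × 3600 + 30 × 60 + 27) × 30 + 12 = 54822.
Minute boundaries passed: 30; those not divisible by 10: 30 − 3 = 27; dropped labels = 2 × 27 = 54.
Actual frame index = 54822 − 54 = 54768.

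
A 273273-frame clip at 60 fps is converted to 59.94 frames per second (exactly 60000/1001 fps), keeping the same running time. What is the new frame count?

Target frames = source frames × (target rate / source rate) = 273273 × (60000/1001)/(60) = 273273 × 1000/1001 = 273000.

273000 frames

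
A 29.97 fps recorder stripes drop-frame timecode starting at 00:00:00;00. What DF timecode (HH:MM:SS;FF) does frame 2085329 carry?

19:19:40;17

Each 10-minute DF block holds 10 × 60 × 30 − 9 × 2 = 17982 frames. 2085329 ÷ 17982 → 115 full blocks, remainder 17399.
Within the partial block the first minute is 1800 frames and each further minute 1798, so 9 further minute boundaries passed. Total skipped labels = 18 × 115 + 2 × 9 = 2088.
Non-drop label index = 2085329 + 2088 = 2087417; at 30 labels/s that is 19:19:40:17, i.e. DF 19:19:40;17.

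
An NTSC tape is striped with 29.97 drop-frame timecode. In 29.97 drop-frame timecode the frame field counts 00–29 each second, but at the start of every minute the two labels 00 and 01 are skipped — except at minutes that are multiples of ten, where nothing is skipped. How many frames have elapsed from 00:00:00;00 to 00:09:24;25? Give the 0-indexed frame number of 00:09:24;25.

As if non-drop at 30 labels/s: (0 × 3600 + 9 × 60 + 24) × 30 + 25 = 16945.
Minute boundaries passed: 9; those not divisible by 10: 9 − 0 = 9; dropped labels = 2 × 9 = 18.
Actual frame index = 16945 − 18 = 16927.

16927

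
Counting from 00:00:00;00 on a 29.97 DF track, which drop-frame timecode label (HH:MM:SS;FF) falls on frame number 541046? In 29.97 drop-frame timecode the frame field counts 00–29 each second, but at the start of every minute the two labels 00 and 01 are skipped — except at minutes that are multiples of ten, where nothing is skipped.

05:00:52;26

Ten DF minutes hold 17982 frames, so frame 541046 lies in block 30 (frames 539460–557441) with 1586 frames into that block.
The block's first minute is 1800 frames and the rest 1798 each; 1586 frames reaches minute 0, so 30 × 18 + 0 × 2 = 540 labels have been skipped so far.
Adding those back, label number 541046 + 540 = 541586 at 30 labels/s is 18052 s + 26 f = 5 h 0 min 52 s frame 26, i.e. 05:00:52;26.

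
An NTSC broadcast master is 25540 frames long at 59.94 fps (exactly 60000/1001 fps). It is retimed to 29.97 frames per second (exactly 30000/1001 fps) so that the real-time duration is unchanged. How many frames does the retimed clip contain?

Target frames = source frames × (target rate / source rate) = 25540 × (30000/1001)/(60000/1001) = 25540 × 1/2 = 12770.

12770 frames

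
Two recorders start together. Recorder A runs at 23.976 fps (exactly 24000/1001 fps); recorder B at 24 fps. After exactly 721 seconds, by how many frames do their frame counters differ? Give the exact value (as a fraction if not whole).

2472/143 frames

A emits 24000/1001 × 721 = 2472000/143 frames; B emits 24 × 721 = 17304.
Difference = 2472/143 frames (≈ 17.2867); B is ahead of A.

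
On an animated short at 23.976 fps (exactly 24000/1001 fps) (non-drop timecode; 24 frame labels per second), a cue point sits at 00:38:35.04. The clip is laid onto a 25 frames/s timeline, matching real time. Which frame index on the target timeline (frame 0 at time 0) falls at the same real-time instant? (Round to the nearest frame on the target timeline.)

frame 57937

Source frame index: (0×3600 + 38×60 + 35) × 24 + 4 = 55564.
Real time: 55564 / (24000/1001) = 13904891/6000 s.
Target frame: (13904891/6000) × (25) = 13904891/240 ≈ 57937.046 → 57937.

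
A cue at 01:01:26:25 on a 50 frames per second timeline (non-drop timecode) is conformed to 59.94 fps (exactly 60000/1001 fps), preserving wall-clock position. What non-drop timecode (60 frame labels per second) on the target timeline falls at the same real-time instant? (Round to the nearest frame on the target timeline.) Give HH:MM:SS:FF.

Source frame index: (1×3600 + 1×60 + 26) × 50 + 25 = 184325.
Real time: 184325 / (50) = 7373/2 s.
Target frame: (7373/2) × (60000/1001) = 221190000/1001 ≈ 220969.031 → 220969.
At 60 labels/s: frame 220969 → 01:01:22:49.

01:01:22:49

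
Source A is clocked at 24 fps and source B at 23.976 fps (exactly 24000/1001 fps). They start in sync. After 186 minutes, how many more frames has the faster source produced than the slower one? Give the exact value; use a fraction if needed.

186 min = 11160 s.
A emits 24 × 11160 = 267840 frames; B emits 24000/1001 × 11160 = 267840000/1001.
Difference = 267840/1001 frames (≈ 267.5724); B is behind A.

267840/1001 frames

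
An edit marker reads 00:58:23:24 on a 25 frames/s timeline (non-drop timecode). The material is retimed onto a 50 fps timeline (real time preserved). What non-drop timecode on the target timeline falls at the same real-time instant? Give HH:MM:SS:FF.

Source frame index: (0×3600 + 58×60 + 23) × 25 + 24 = 87599.
Real time: 87599 / (25) = 87599/25 s.
Target frame: (87599/25) × (50) = 175198.
At 50 labels/s: frame 175198 → 00:58:23:48.

00:58:23:48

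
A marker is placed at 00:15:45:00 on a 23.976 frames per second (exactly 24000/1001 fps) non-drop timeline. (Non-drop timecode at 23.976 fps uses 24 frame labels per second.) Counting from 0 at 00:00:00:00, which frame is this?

frame 22680

Total seconds to the label: (0 × 3600 + 15 × 60 + 45) = 945.
Frame index = 945 × 24 + 0 = 22680.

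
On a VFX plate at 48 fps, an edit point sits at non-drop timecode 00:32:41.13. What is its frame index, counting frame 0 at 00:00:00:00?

94141

Total seconds to the label: (0 × 3600 + 32 × 60 + 41) = 1961.
Frame index = 1961 × 48 + 13 = 94141.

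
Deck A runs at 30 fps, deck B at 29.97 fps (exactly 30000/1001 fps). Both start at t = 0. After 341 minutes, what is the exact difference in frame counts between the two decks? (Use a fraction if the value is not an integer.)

341 min = 20460 s.
A emits 30 × 20460 = 613800 frames; B emits 30000/1001 × 20460 = 55800000/91.
Difference = 55800/91 frames (≈ 613.1868); B is behind A.

55800/91 frames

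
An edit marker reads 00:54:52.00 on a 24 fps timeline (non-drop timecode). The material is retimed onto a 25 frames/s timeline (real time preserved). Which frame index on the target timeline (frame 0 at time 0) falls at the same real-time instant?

frame 82300

Source frame index: (0×3600 + 54×60 + 52) × 24 + 0 = 79008.
Real time: 79008 / (24) = 3292 s.
Target frame: (3292) × (25) = 82300.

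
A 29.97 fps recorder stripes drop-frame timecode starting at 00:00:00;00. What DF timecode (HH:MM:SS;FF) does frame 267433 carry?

Each 10-minute DF block holds 10 × 60 × 30 − 9 × 2 = 17982 frames. 267433 ÷ 17982 → 14 full blocks, remainder 15685.
Within the partial block the first minute is 1800 frames and each further minute 1798, so 8 further minute boundaries passed. Total skipped labels = 18 × 14 + 2 × 8 = 268.
Non-drop label index = 267433 + 268 = 267701; at 30 labels/s that is 02:28:43:11, i.e. DF 02:28:43;11.

02:28:43;11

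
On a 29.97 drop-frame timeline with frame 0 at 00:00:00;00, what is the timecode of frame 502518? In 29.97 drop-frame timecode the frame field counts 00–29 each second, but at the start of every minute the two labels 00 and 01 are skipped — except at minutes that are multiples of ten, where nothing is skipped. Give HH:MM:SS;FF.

Each 10-minute DF block holds 10 × 60 × 30 − 9 × 2 = 17982 frames. 502518 ÷ 17982 → 27 full blocks, remainder 17004.
Within the partial block the first minute is 1800 frames and each further minute 1798, so 9 further minute boundaries passed. Total skipped labels = 18 × 27 + 2 × 9 = 504.
Non-drop label index = 502518 + 504 = 503022; at 30 labels/s that is 04:39:27:12, i.e. DF 04:39:27;12.

04:39:27;12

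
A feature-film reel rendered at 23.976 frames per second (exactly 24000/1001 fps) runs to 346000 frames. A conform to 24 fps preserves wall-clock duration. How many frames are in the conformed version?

Target frames = source frames × (target rate / source rate) = 346000 × (24)/(24000/1001) = 346000 × 1001/1000 = 346346.

346346 frames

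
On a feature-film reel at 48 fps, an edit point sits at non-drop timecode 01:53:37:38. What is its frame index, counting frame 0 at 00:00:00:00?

Total seconds to the label: (1 × 3600 + 53 × 60 + 37) = 6817.
Frame index = 6817 × 48 + 38 = 327254.

frame 327254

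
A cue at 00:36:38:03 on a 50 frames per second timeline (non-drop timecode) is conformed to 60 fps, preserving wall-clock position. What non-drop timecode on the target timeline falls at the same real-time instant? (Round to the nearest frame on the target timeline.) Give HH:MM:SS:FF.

Source frame index: (0×3600 + 36×60 + 38) × 50 + 3 = 109903.
Real time: 109903 / (50) = 109903/50 s.
Target frame: (109903/50) × (60) = 659418/5 ≈ 131883.600 → 131884.
At 60 labels/s: frame 131884 → 00:36:38:04.

00:36:38:04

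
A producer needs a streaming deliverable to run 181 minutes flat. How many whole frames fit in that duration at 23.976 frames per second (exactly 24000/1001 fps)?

260379 frames

181 min = 10860 s.
Frames = 10860 × 24000/1001 = 260640000/1001 ≈ 260379.6204.
Complete frames: 260379.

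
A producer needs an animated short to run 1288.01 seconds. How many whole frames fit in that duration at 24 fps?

30912 frames

Frames = 1288.01 × 24 = 772806/25 ≈ 30912.2400.
Complete frames: 30912.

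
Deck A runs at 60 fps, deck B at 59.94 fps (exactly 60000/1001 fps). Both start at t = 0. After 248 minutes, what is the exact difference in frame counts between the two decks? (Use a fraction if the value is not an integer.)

248 min = 14880 s.
A emits 60 × 14880 = 892800 frames; B emits 60000/1001 × 14880 = 892800000/1001.
Difference = 892800/1001 frames (≈ 891.9081); B is behind A.

892800/1001 frames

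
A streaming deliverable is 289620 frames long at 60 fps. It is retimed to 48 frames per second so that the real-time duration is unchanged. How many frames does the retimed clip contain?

Target frames = source frames × (target rate / source rate) = 289620 × (48)/(60) = 289620 × 4/5 = 231696.

231696 frames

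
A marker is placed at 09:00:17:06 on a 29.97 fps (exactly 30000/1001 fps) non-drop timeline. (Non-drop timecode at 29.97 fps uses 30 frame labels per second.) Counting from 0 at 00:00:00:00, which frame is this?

Total seconds to the label: (9 × 3600 + 0 × 60 + 17) = 32417.
Frame index = 32417 × 30 + 6 = 972516.

frame 972516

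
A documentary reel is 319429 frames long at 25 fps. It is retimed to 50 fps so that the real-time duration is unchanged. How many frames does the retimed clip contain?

Target frames = source frames × (target rate / source rate) = 319429 × (50)/(25) = 319429 × 2 = 638858.

638858 frames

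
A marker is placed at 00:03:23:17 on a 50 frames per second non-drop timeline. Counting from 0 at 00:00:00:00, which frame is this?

10167

Total seconds to the label: (0 × 3600 + 3 × 60 + 23) = 203.
Frame index = 203 × 50 + 17 = 10167.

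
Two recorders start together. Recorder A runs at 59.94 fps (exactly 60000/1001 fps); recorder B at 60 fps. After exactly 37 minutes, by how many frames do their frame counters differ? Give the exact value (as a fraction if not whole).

37 min = 2220 s.
A emits 60000/1001 × 2220 = 133200000/1001 frames; B emits 60 × 2220 = 133200.
Difference = 133200/1001 frames (≈ 133.0669); B is ahead of A.

133200/1001 frames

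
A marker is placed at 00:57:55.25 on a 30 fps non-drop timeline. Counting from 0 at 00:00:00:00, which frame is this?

Total seconds to the label: (0 × 3600 + 57 × 60 + 55) = 3475.
Frame index = 3475 × 30 + 25 = 104275.

104275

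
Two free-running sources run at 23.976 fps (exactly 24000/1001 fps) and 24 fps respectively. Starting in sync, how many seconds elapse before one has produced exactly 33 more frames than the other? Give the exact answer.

The gap grows by |24 − 24000/1001| = 24/1001 frames per second.
Time for a 33-frame gap: 33 ÷ (24/1001) = 1376.375 s.

1376.375 seconds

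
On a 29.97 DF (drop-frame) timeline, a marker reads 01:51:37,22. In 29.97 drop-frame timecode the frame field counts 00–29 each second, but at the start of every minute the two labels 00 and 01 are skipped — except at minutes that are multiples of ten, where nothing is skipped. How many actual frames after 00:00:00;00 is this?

200732

As if non-drop at 30 labels/s: (1 × 3600 + 51 × 60 + 37) × 30 + 22 = 200932.
Minute boundaries passed: 111; those not divisible by 10: 111 − 11 = 100; dropped labels = 2 × 100 = 200.
Actual frame index = 200932 − 200 = 200732.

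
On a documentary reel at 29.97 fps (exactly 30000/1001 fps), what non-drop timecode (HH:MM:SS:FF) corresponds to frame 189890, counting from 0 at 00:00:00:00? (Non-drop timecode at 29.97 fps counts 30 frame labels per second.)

01:45:29:20

189890 ÷ 30 = 6329 full seconds, remainder 20 frames.
6329 s = 1 h 45 min 29 s.
Timecode: 01:45:29:20.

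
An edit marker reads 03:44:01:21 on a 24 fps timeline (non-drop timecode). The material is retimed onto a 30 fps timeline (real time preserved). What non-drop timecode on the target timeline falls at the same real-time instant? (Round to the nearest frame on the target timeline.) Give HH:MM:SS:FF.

Source frame index: (3×3600 + 44×60 + 1) × 24 + 21 = 322605.
Real time: 322605 / (24) = 107535/8 s.
Target frame: (107535/8) × (30) = 1613025/4 ≈ 403256.250 → 403256.
At 30 labels/s: frame 403256 → 03:44:01:26.

03:44:01:26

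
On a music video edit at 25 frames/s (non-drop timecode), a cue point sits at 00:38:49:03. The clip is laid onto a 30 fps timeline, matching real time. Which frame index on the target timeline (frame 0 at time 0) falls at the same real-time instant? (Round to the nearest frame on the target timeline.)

Source frame index: (0×3600 + 38×60 + 49) × 25 + 3 = 58228.
Real time: 58228 / (25) = 58228/25 s.
Target frame: (58228/25) × (30) = 349368/5 ≈ 69873.600 → 69874.

frame 69874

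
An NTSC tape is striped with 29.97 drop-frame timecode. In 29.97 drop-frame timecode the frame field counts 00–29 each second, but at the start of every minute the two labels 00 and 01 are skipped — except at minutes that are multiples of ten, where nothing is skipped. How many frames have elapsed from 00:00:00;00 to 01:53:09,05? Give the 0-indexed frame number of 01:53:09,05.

Complete 10-minute blocks: 11, each 17982 frames → 197802.
Remaining 3 whole minutes in the current block: 1800 + 2 × 1798 = 5396 frames.
Within the current minute: 9 × 30 + 5 − 2 = 273 (labels ;00/;01 skipped at this minute). Total = 197802 + 5396 + 273 = 203471.

203471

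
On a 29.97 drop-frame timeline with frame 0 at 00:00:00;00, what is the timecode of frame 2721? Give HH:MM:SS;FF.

00:01:30;23

Each 10-minute DF block holds 10 × 60 × 30 − 9 × 2 = 17982 frames. 2721 ÷ 17982 → 0 full blocks, remainder 2721.
Within the partial block the first minute is 1800 frames and each further minute 1798, so 1 further minute boundary passed. Total skipped labels = 18 × 0 + 2 × 1 = 2.
Non-drop label index = 2721 + 2 = 2723; at 30 labels/s that is 00:01:30:23, i.e. DF 00:01:30;23.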